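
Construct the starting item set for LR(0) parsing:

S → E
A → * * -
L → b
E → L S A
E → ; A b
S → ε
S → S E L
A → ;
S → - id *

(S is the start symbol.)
First, augment the grammar with S' → S
I₀ = CLOSURE({ [S' → . S] }):
  [S' → . S] has the dot before S: add [S → . E], [S → .], [S → . S E L], [S → . - id *]
  [S → . E] has the dot before E: add [E → . L S A], [E → . ; A b]
  [E → . L S A] has the dot before L: add [L → . b]
No further items can be added.

I₀ = { [E → . ; A b], [E → . L S A], [L → . b], [S → . - id *], [S → . E], [S → . S E L], [S → .], [S' → . S] }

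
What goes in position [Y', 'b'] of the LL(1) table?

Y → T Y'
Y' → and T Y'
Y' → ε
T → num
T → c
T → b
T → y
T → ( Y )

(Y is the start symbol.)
Empty (error entry)

To find M[Y', 'b'], we find productions for Y' where 'b' is in the predict set (PREDICT(N → α) = (FIRST(α) \ {ε}) ∪ (FOLLOW(N) if α ⇒* ε)).

Relevant sets:
  FOLLOW(Y') = { $, ')' }

Y' → and T Y': PREDICT = { 'and' }
Y' → ε: PREDICT = { $, ')' }

M[Y', 'b'] is empty (no production applies)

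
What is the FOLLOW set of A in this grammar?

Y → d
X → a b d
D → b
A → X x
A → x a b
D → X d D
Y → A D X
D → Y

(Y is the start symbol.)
{ 'a', 'b', 'd', 'x' }

To compute FOLLOW(A), find every occurrence of A on a right-hand side N → α A β: add FIRST(β) \ {ε}, and if β is empty or nullable also add FOLLOW(N). Iterate to a fixed point.

In Y → A D X: A is followed by D X, add FIRST(D X) \ {ε} = { 'a', 'b', 'd', 'x' }

Taking the union: FOLLOW(A) = { 'a', 'b', 'd', 'x' }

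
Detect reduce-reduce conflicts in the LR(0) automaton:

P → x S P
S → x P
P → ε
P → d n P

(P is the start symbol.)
No reduce-reduce conflicts

A reduce-reduce conflict occurs when an LR(0) state has two complete items [A → α .] and [B → β .] — both call for a reduction, and with no lookahead the parser cannot choose between them.

Augment with P' → P and build the canonical LR(0) collection (I0 = CLOSURE({[P' → . P]}), then GOTO on every symbol after a dot until no new states appear). It has 10 states:
  I0: { [P → . d n P], [P → . x S P], [P → .], [P' → . P] }  — shift, reduce
  I1: { [P' → P .] }  — accept
  I2: { [P → d . n P] }  — shift
  I3: { [P → x . S P], [S → . x P] }  — shift
  I4: { [P → . d n P], [P → . x S P], [P → .], [P → x S . P] }  — shift, reduce
  I5: { [P → . d n P], [P → . x S P], [P → .], [S → x . P] }  — shift, reduce
  I6: { [S → x P .] }  — reduce
  I7: { [P → x S P .] }  — reduce
  I8: { [P → . d n P], [P → . x S P], [P → .], [P → d n . P] }  — shift, reduce
  I9: { [P → d n P .] }  — reduce

No state contains more than one complete item.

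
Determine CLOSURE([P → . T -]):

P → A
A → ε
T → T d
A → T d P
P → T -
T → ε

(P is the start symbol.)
{ [P → . T -], [T → . T d], [T → .] }

To compute CLOSURE, for each item [A → α.Bβ] where B is a non-terminal, add [B → .γ] for all productions B → γ; repeat for the newly added items until nothing changes.

Start with: [P → . T -]
  [P → . T -] has the dot before T: add [T → . T d], [T → .]
No further items can be added.

CLOSURE = { [P → . T -], [T → . T d], [T → .] }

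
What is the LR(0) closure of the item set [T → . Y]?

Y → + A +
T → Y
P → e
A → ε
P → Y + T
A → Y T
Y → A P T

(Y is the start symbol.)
{ [A → . Y T], [A → .], [T → . Y], [Y → . + A +], [Y → . A P T] }

To compute CLOSURE, for each item [A → α.Bβ] where B is a non-terminal, add [B → .γ] for all productions B → γ; repeat for the newly added items until nothing changes.

Start with: [T → . Y]
  [T → . Y] has the dot before Y: add [Y → . + A +], [Y → . A P T]
  [Y → . A P T] has the dot before A: add [A → .], [A → . Y T]
No further items can be added.

CLOSURE = { [A → . Y T], [A → .], [T → . Y], [Y → . + A +], [Y → . A P T] }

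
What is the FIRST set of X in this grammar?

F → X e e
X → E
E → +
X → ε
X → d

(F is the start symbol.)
{ '+', 'd', ε }

To compute FIRST(X), examine every production with X on the left-hand side, reading each right-hand side left to right until a non-nullable symbol is reached.

FIRST sets of the other non-terminals involved (by the same procedure, iterated to a fixed point):
  FIRST(E) = { '+' }

From X → E:
  - E is a non-terminal: add FIRST(E) \ {ε} = { '+' }
    E is not nullable, so stop
From X → ε:
  - ε-production, so ε ∈ FIRST(X)
From X → d:
  - d is a terminal: add 'd' and stop

Collecting: FIRST(X) = { '+', 'd', ε }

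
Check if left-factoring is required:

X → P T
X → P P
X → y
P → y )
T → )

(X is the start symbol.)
Yes, X has productions with common prefix 'P'

Left-factoring is needed when two productions for the same non-terminal
share a common prefix on the right-hand side.

Productions for X:
  X → P T
  X → P P
  X → y

Found common prefix 'P' in productions for X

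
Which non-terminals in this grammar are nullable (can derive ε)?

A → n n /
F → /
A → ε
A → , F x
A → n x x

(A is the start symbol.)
A non-terminal is nullable if it can derive ε (the empty string): either it has an ε-production, or it has a production whose right-hand side consists entirely of nullable non-terminals.

ε-productions: A → ε
So A is immediately nullable.
No further non-terminal can be added: every production for the remaining non-terminals contains a terminal or a non-nullable non-terminal.
Nullable = { 'A' }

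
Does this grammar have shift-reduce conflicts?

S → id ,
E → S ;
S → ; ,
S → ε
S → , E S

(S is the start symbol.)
Yes — I0: [S → .] vs [S → . , E S]; I1: [S → .] vs [S → . , E S]; I7: [S → .] vs [S → . , E S]

Augment with S' → S and build the canonical LR(0) collection (I0 = CLOSURE({[S' → . S]}), then GOTO on every symbol after a dot until no new states appear). It has 11 states:
  I0: { [S → . , E S], [S → . ; ,], [S → . id ,], [S → .], [S' → . S] }  — shift, reduce
  I1: { [E → . S ;], [S → , . E S], [S → . , E S], [S → . ; ,], [S → . id ,], [S → .] }  — shift, reduce
  I2: { [S → ; . ,] }  — shift
  I3: { [S' → S .] }  — accept
  I4: { [S → id . ,] }  — shift
  I5: { [S → id , .] }  — reduce
  I6: { [S → ; , .] }  — reduce
  I7: { [S → , E . S], [S → . , E S], [S → . ; ,], [S → . id ,], [S → .] }  — shift, reduce
  I8: { [E → S . ;] }  — shift
  I9: { [E → S ; .] }  — reduce
  I10: { [S → , E S .] }  — reduce

I0 contains reduce item [S → .] and shift items [S → . , E S], [S → . ; ,], [S → . id ,] — shift-reduce conflict.
I1 contains reduce item [S → .] and shift items [S → . , E S], [S → . ; ,], [S → . id ,] — shift-reduce conflict.
I7 contains reduce item [S → .] and shift items [S → . , E S], [S → . ; ,], [S → . id ,] — shift-reduce conflict.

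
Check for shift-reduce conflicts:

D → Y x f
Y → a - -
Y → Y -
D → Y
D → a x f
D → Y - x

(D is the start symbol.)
Yes — I2: [D → Y .] vs [D → Y . - x]; I8: [Y → Y - .] vs [D → Y - . x]

A shift-reduce conflict occurs when an LR(0) state has both:
  - a complete (reduce) item [A → α .] (dot at the end), and
  - a shift item [B → β . c γ] (dot before a terminal).

Augment with D' → D and build the canonical LR(0) collection (I0 = CLOSURE({[D' → . D]}), then GOTO on every symbol after a dot until no new states appear). It has 12 states:
  I0: { [D → . Y - x], [D → . Y x f], [D → . Y], [D → . a x f], [D' → . D], [Y → . Y -], [Y → . a - -] }  — shift
  I1: { [D' → D .] }  — accept
  I2: { [D → Y . - x], [D → Y . x f], [D → Y .], [Y → Y . -] }  — shift, reduce
  I3: { [D → a . x f], [Y → a . - -] }  — shift
  I4: { [Y → a - . -] }  — shift
  I5: { [D → a x . f] }  — shift
  I6: { [D → a x f .] }  — reduce
  I7: { [Y → a - - .] }  — reduce
  I8: { [D → Y - . x], [Y → Y - .] }  — shift, reduce
  I9: { [D → Y x . f] }  — shift
  I10: { [D → Y x f .] }  — reduce
  I11: { [D → Y - x .] }  — reduce

I2 contains reduce item [D → Y .] and shift items [D → Y . - x], [D → Y . x f], [Y → Y . -] — shift-reduce conflict.
I8 contains reduce item [Y → Y - .] and shift item [D → Y - . x] — shift-reduce conflict.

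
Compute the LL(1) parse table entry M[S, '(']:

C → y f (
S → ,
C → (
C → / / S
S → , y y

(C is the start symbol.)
To find M[S, '('], we find productions for S where '(' is in the predict set (PREDICT(N → α) = (FIRST(α) \ {ε}) ∪ (FOLLOW(N) if α ⇒* ε)).

S → ,: PREDICT = { ',' }
S → , y y: PREDICT = { ',' }

M[S, '('] is empty (no production applies)

Answer: Empty (error entry)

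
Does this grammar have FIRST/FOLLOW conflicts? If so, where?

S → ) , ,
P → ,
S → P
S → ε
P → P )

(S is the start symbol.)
No FIRST/FOLLOW conflicts.

A FIRST/FOLLOW conflict occurs when a non-terminal N has a nullable alternative N → β (β ⇒* ε) and another alternative N → α with FIRST(α) ∩ FOLLOW(N) ≠ ∅: on such a lookahead the parser cannot decide between expanding α and letting N vanish via β.

Nullable non-terminals: S.
FIRST sets used below: FIRST(P) = { ',' }

S: nullable alternative(s) S → ε; FOLLOW(S) = { $ }
  S → ) , ,: FIRST \ {ε} = { ')' } — disjoint from FOLLOW(S)
  S → P: FIRST \ {ε} = { ',' } — disjoint from FOLLOW(S)
  S → ε: FIRST \ {ε} = { } — this is the only nullable alternative, skip

P has no nullable alternative, so no FIRST/FOLLOW check is needed there.

No FIRST/FOLLOW conflicts found.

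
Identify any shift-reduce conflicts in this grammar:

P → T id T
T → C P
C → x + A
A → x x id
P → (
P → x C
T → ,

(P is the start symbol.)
A shift-reduce conflict occurs when an LR(0) state has both:
  - a complete (reduce) item [A → α .] (dot at the end), and
  - a shift item [B → β . c γ] (dot before a terminal).

Augment with P' → P and build the canonical LR(0) collection (I0 = CLOSURE({[P' → . P]}), then GOTO on every symbol after a dot until no new states appear). It has 17 states:
  I0: { [C → . x + A], [P → . (], [P → . T id T], [P → . x C], [P' → . P], [T → . ,], [T → . C P] }  — shift
  I1: { [P → ( .] }  — reduce
  I2: { [T → , .] }  — reduce
  I3: { [C → . x + A], [P → . (], [P → . T id T], [P → . x C], [T → . ,], [T → . C P], [T → C . P] }  — shift
  I4: { [P' → P .] }  — accept
  I5: { [P → T . id T] }  — shift
  I6: { [C → . x + A], [C → x . + A], [P → x . C] }  — shift
  I7: { [A → . x x id], [C → x + . A] }  — shift
  I8: { [P → x C .] }  — reduce
  I9: { [C → x . + A] }  — shift
  I10: { [C → x + A .] }  — reduce
  I11: { [A → x . x id] }  — shift
  I12: { [A → x x . id] }  — shift
  I13: { [A → x x id .] }  — reduce
  I14: { [C → . x + A], [P → T id . T], [T → . ,], [T → . C P] }  — shift
  I15: { [P → T id T .] }  — reduce
  I16: { [T → C P .] }  — reduce

No state contains both a complete item and a shift item.

Answer: No shift-reduce conflicts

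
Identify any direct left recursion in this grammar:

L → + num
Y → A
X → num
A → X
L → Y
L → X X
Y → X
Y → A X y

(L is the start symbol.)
No direct left recursion

L → + num: starts with '+'
Y → A: starts with A
X → num: starts with num
A → X: starts with X
L → Y: starts with Y
L → X X: starts with X
Y → X: starts with X
Y → A X y: starts with A

No direct left recursion found.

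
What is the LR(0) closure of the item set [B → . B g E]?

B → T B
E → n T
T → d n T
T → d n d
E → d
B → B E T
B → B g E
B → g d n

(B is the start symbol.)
{ [B → . B E T], [B → . B g E], [B → . T B], [B → . g d n], [T → . d n T], [T → . d n d] }

To compute CLOSURE, for each item [A → α.Bβ] where B is a non-terminal, add [B → .γ] for all productions B → γ; repeat for the newly added items until nothing changes.

Start with: [B → . B g E]
  [B → . B g E] has the dot before B: add [B → . T B], [B → . B E T], [B → . g d n]
  [B → . T B] has the dot before T: add [T → . d n T], [T → . d n d]
No further items can be added.

CLOSURE = { [B → . B E T], [B → . B g E], [B → . T B], [B → . g d n], [T → . d n T], [T → . d n d] }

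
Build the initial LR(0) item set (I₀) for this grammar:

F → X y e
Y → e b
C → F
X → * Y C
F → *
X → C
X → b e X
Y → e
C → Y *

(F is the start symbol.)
{ [C → . F], [C → . Y *], [F → . *], [F → . X y e], [F' → . F], [X → . * Y C], [X → . C], [X → . b e X], [Y → . e b], [Y → . e] }

First, augment the grammar with F' → F
I₀ = CLOSURE({ [F' → . F] }):
  [F' → . F] has the dot before F: add [F → . X y e], [F → . *]
  [F → . X y e] has the dot before X: add [X → . * Y C], [X → . C], [X → . b e X]
  [X → . C] has the dot before C: add [C → . F], [C → . Y *]
  [C → . Y *] has the dot before Y: add [Y → . e b], [Y → . e]
No further items can be added.

I₀ = { [C → . F], [C → . Y *], [F → . *], [F → . X y e], [F' → . F], [X → . * Y C], [X → . C], [X → . b e X], [Y → . e b], [Y → . e] }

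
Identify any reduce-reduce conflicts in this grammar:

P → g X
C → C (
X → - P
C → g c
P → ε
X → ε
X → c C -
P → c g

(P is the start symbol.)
Augment with P' → P and build the canonical LR(0) collection (I0 = CLOSURE({[P' → . P]}), then GOTO on every symbol after a dot until no new states appear). It has 14 states:
  I0: { [P → . c g], [P → . g X], [P → .], [P' → . P] }  — shift, reduce
  I1: { [P' → P .] }  — accept
  I2: { [P → c . g] }  — shift
  I3: { [P → g . X], [X → . - P], [X → . c C -], [X → .] }  — shift, reduce
  I4: { [P → . c g], [P → . g X], [P → .], [X → - . P] }  — shift, reduce
  I5: { [P → g X .] }  — reduce
  I6: { [C → . C (], [C → . g c], [X → c . C -] }  — shift
  I7: { [C → C . (], [X → c C . -] }  — shift
  I8: { [C → g . c] }  — shift
  I9: { [C → g c .] }  — reduce
  I10: { [C → C ( .] }  — reduce
  I11: { [X → c C - .] }  — reduce
  I12: { [X → - P .] }  — reduce
  I13: { [P → c g .] }  — reduce

No state contains more than one complete item.

Answer: No reduce-reduce conflicts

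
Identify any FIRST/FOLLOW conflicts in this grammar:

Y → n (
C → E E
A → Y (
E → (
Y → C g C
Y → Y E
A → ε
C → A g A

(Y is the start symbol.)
Yes. A → Y '(' with FOLLOW(A) on { '(', 'g' }

Nullable non-terminals: A.
FIRST sets used below: FIRST(Y) = { '(', 'g', 'n' }

A: nullable alternative(s) A → ε; FOLLOW(A) = { $, '(', 'g' }
  A → Y (: FIRST \ {ε} = { '(', 'g', 'n' } — overlaps FOLLOW(A) on { '(', 'g' }: CONFLICT
  A → ε: FIRST \ {ε} = { } — this is the only nullable alternative, skip

C, E, Y have no nullable alternative, so no FIRST/FOLLOW check is needed there.

So the grammar has 1 FIRST/FOLLOW conflict (marked CONFLICT above).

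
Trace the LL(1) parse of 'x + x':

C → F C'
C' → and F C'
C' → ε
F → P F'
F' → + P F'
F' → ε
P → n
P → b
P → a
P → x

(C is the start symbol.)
LL(1) parsing maintains a stack (initially the start symbol over $) and the input. At each step: if the stack top is a terminal, match it against the current input token; if it is a non-terminal N, replace it with the RHS of M[N, lookahead] (the unique production whose predict set contains the lookahead).

Stack is shown with the top on the left.

Stack        Input    Action
----------------------------
C $          x + x $  output C → F C'
F C' $       x + x $  output F → P F'
P F' C' $    x + x $  output P → x
x F' C' $    x + x $  match 'x'
F' C' $      + x $    output F' → + P F'
+ P F' C' $  + x $    match '+'
P F' C' $    x $      output P → x
x F' C' $    x $      match 'x'
F' C' $      $        output F' → ε
C' $         $        output C' → ε
$            $        accept

The string is accepted.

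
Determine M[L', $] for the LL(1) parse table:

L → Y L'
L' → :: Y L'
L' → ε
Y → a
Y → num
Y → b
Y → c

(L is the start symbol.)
L' → ε

To find M[L', $], we find productions for L' where $ is in the predict set (PREDICT(N → α) = (FIRST(α) \ {ε}) ∪ (FOLLOW(N) if α ⇒* ε)).

Relevant sets:
  FOLLOW(L') = { $ }

L' → :: Y L': PREDICT = { '::' }
L' → ε: PREDICT = { $ }
  $ is in predict set, so this production goes in M[L', $]

M[L', $] = L' → ε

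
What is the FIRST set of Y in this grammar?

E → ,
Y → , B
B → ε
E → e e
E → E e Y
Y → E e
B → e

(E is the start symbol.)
To compute FIRST(Y), examine every production with Y on the left-hand side, reading each right-hand side left to right until a non-nullable symbol is reached.

FIRST sets of the other non-terminals involved (by the same procedure, iterated to a fixed point):
  FIRST(E) = { ',', 'e' }

From Y → , B:
  - ',' is a terminal: add ',' and stop
From Y → E e:
  - E is a non-terminal: add FIRST(E) \ {ε} = { ',', 'e' }
    E is not nullable, so stop

Collecting: FIRST(Y) = { ',', 'e' }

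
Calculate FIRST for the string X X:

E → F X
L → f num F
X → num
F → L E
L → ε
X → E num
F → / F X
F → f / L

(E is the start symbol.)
FIRST sets of the non-terminals involved (from the grammar, by fixed-point iteration):
  FIRST(X) = { '/', 'f', 'num' }

To compute FIRST(X X), process the symbols left to right:
Symbol X is a non-terminal. Add FIRST(X) \ {ε} = { '/', 'f', 'num' }
X is not nullable (ε ∉ FIRST(X)), so stop here.
FIRST(X X) = { '/', 'f', 'num' }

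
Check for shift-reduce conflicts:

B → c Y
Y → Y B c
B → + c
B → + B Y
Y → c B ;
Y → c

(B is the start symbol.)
Augment with B' → B and build the canonical LR(0) collection (I0 = CLOSURE({[B' → . B]}), then GOTO on every symbol after a dot until no new states appear). It has 13 states:
  I0: { [B → . + B Y], [B → . + c], [B → . c Y], [B' → . B] }  — shift
  I1: { [B → + . B Y], [B → + . c], [B → . + B Y], [B → . + c], [B → . c Y] }  — shift
  I2: { [B' → B .] }  — accept
  I3: { [B → c . Y], [Y → . Y B c], [Y → . c B ;], [Y → . c] }  — shift
  I4: { [B → . + B Y], [B → . + c], [B → . c Y], [B → c Y .], [Y → Y . B c] }  — shift, reduce
  I5: { [B → . + B Y], [B → . + c], [B → . c Y], [Y → c . B ;], [Y → c .] }  — shift, reduce
  I6: { [Y → c B . ;] }  — shift
  I7: { [Y → c B ; .] }  — reduce
  I8: { [Y → Y B . c] }  — shift
  I9: { [Y → Y B c .] }  — reduce
  I10: { [B → + B . Y], [Y → . Y B c], [Y → . c B ;], [Y → . c] }  — shift
  I11: { [B → + c .], [B → c . Y], [Y → . Y B c], [Y → . c B ;], [Y → . c] }  — shift, reduce
  I12: { [B → + B Y .], [B → . + B Y], [B → . + c], [B → . c Y], [Y → Y . B c] }  — shift, reduce

I4 contains reduce item [B → c Y .] and shift items [B → . + B Y], [B → . + c], [B → . c Y] — shift-reduce conflict.
I5 contains reduce item [Y → c .] and shift items [B → . + B Y], [B → . + c], [B → . c Y] — shift-reduce conflict.
I11 contains reduce item [B → + c .] and shift items [Y → . c], [Y → . c B ;] — shift-reduce conflict.
I12 contains reduce item [B → + B Y .] and shift items [B → . + B Y], [B → . + c], [B → . c Y] — shift-reduce conflict.

Answer: Yes — I4: [B → c Y .] vs [B → . + B Y]; I5: [Y → c .] vs [B → . + B Y]; I11: [B → + c .] vs [Y → . c]; I12: [B → + B Y .] vs [B → . + B Y]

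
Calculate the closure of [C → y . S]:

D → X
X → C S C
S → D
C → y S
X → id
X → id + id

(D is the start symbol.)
{ [C → . y S], [C → y . S], [D → . X], [S → . D], [X → . C S C], [X → . id + id], [X → . id] }

To compute CLOSURE, for each item [A → α.Bβ] where B is a non-terminal, add [B → .γ] for all productions B → γ; repeat for the newly added items until nothing changes.

Start with: [C → y . S]
  [C → y . S] has the dot before S: add [S → . D]
  [S → . D] has the dot before D: add [D → . X]
  [D → . X] has the dot before X: add [X → . C S C], [X → . id], [X → . id + id]
  [X → . C S C] has the dot before C: add [C → . y S]
No further items can be added.

CLOSURE = { [C → . y S], [C → y . S], [D → . X], [S → . D], [X → . C S C], [X → . id + id], [X → . id] }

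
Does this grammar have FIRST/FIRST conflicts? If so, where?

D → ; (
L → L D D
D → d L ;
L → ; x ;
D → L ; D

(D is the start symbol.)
FIRST sets of the non-terminals at (or reachable through a nullable prefix from) the front of some alternative:
  FIRST(L) = { ';' }

Productions for D:
  D → ; (: FIRST = { ';' }
  D → d L ;: FIRST = { 'd' }
  D → L ; D: FIRST = { ';' }
Productions for L:
  L → L D D: FIRST = { ';' }
  L → ; x ;: FIRST = { ';' }

Conflict for D: D → ; ( and D → L ; D
  Overlap: { ';' }
Conflict for L: L → L D D and L → ; x ;
  Overlap: { ';' }

Answer: Yes. D → ';' '(' / D → L ';' D on { ';' }; L → L D D / L → ';' x ';' on { ';' }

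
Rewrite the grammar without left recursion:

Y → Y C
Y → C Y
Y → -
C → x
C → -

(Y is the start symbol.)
Y → C Y Y'
Y → - Y'
Y' → C Y'
Y' → ε
C → x
C → -

Y is directly left-recursive. The standard transformation for
  A → A α₁ | ... | A α_m | β₁ | ... | β_n
is
  A  → β₁ A' | ... | β_n A'
  A' → α₁ A' | ... | α_m A' | ε

Y → C Y becomes Y → C Y Y'
Y → - becomes Y → - Y'
Y → Y C becomes Y' → C Y'
Add Y' → ε

Productions for other non-terminals are unchanged:
  C → x
  C → -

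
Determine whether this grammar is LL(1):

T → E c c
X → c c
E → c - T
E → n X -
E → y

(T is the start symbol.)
A grammar is LL(1) if for each non-terminal N with multiple productions, the predict sets of those productions are pairwise disjoint, where PREDICT(N → α) = (FIRST(α) \ {ε}) ∪ (FOLLOW(N) if α ⇒* ε).

For E:
  PREDICT(E → c '-' T) = { 'c' }
  PREDICT(E → n X '-') = { 'n' }
  PREDICT(E → y) = { 'y' }
T, X have a single production, so nothing to check there.

All predict sets are disjoint. The grammar IS LL(1).

Answer: Yes, the grammar is LL(1).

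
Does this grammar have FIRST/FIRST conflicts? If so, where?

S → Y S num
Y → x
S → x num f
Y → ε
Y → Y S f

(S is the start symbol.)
Yes. S → Y S num / S → x num f on { 'x' }; Y → x / Y → Y S f on { 'x' }

A FIRST/FIRST conflict occurs when two productions N → α and N → β for the same non-terminal have FIRST(α) ∩ FIRST(β) ≠ ∅ (with ε ∈ FIRST of a nullable right-hand side, so two nullable alternatives also conflict).

FIRST sets of the non-terminals at (or reachable through a nullable prefix from) the front of some alternative:
  FIRST(Y) = { 'x', ε }
  FIRST(S) = { 'x' }

Productions for S:
  S → Y S num: FIRST = { 'x' }
  S → x num f: FIRST = { 'x' }
Productions for Y:
  Y → x: FIRST = { 'x' }
  Y → ε: FIRST = { ε }
  Y → Y S f: FIRST = { 'x' }

Conflict for S: S → Y S num and S → x num f
  Overlap: { 'x' }
Conflict for Y: Y → x and Y → Y S f
  Overlap: { 'x' }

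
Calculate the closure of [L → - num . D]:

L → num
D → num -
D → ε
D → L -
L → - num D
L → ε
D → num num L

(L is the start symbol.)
To compute CLOSURE, for each item [A → α.Bβ] where B is a non-terminal, add [B → .γ] for all productions B → γ; repeat for the newly added items until nothing changes.

Start with: [L → - num . D]
  [L → - num . D] has the dot before D: add [D → . num -], [D → .], [D → . L -], [D → . num num L]
  [D → . L -] has the dot before L: add [L → . num], [L → . - num D], [L → .]
No further items can be added.

CLOSURE = { [D → . L -], [D → . num -], [D → . num num L], [D → .], [L → - num . D], [L → . - num D], [L → . num], [L → .] }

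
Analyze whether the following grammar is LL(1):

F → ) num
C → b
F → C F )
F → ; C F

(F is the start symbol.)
Yes, the grammar is LL(1).

Relevant sets:
  FIRST(C) = { 'b' }

For F:
  PREDICT(F → ')' num) = { ')' }
  PREDICT(F → C F ')') = { 'b' }
  PREDICT(F → ';' C F) = { ';' }
C has a single production, so nothing to check there.

All predict sets are disjoint. The grammar IS LL(1).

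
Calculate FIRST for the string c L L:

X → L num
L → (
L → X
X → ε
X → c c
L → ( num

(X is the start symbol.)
To compute FIRST(c L L), process the symbols left to right:
Symbol c is a terminal. Add 'c' and stop.
FIRST(c L L) = { 'c' }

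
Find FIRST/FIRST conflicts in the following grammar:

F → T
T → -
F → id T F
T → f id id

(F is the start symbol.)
No FIRST/FIRST conflicts.

A FIRST/FIRST conflict occurs when two productions N → α and N → β for the same non-terminal have FIRST(α) ∩ FIRST(β) ≠ ∅ (with ε ∈ FIRST of a nullable right-hand side, so two nullable alternatives also conflict).

FIRST sets of the non-terminals at (or reachable through a nullable prefix from) the front of some alternative:
  FIRST(T) = { '-', 'f' }

Productions for F:
  F → T: FIRST = { '-', 'f' }
  F → id T F: FIRST = { 'id' }
Productions for T:
  T → -: FIRST = { '-' }
  T → f id id: FIRST = { 'f' }

All alternatives of each non-terminal have pairwise disjoint FIRST sets.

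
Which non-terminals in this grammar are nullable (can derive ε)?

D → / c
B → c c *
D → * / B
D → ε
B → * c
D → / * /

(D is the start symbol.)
{ 'D' }

A non-terminal is nullable if it can derive ε (the empty string): either it has an ε-production, or it has a production whose right-hand side consists entirely of nullable non-terminals.

ε-productions: D → ε
So D is immediately nullable.
No further non-terminal can be added: every production for the remaining non-terminals contains a terminal or a non-nullable non-terminal.
Nullable = { 'D' }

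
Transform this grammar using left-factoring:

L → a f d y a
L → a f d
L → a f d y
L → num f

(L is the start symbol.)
L → a f d L'
L' → y L''
L'' → a
L'' → ε
L' → ε
L → num f

Left-factoring transforms A → αβ₁ | αβ₂ into A → αA' and A' → β₁ | β₂
(α is the longest common prefix among the alternatives). Repeat until
no nonterminal has two alternatives with a common prefix.

Round 1: L has alternatives sharing prefix 'a f d'. Introduce L': L → a f d L'
  Add: L' → y a
  Add: L' → ε
  Add: L' → y

Round 2: L' has alternatives sharing prefix 'y'. Introduce L'': L' → y L''
  Add: L'' → a
  Add: L'' → ε

No remaining common prefixes — done.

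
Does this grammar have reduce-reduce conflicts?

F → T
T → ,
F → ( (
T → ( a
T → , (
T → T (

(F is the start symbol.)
A reduce-reduce conflict occurs when an LR(0) state has two complete items [A → α .] and [B → β .] — both call for a reduction, and with no lookahead the parser cannot choose between them.

Augment with F' → F and build the canonical LR(0) collection (I0 = CLOSURE({[F' → . F]}), then GOTO on every symbol after a dot until no new states appear). It has 9 states:
  I0: { [F → . ( (], [F → . T], [F' → . F], [T → . ( a], [T → . , (], [T → . ,], [T → . T (] }  — shift
  I1: { [F → ( . (], [T → ( . a] }  — shift
  I2: { [T → , . (], [T → , .] }  — shift, reduce
  I3: { [F' → F .] }  — accept
  I4: { [F → T .], [T → T . (] }  — shift, reduce
  I5: { [T → T ( .] }  — reduce
  I6: { [T → , ( .] }  — reduce
  I7: { [F → ( ( .] }  — reduce
  I8: { [T → ( a .] }  — reduce

No state contains more than one complete item.

Answer: No reduce-reduce conflicts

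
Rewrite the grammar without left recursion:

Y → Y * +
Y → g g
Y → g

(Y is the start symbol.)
Y is directly left-recursive. The standard transformation for
  A → A α₁ | ... | A α_m | β₁ | ... | β_n
is
  A  → β₁ A' | ... | β_n A'
  A' → α₁ A' | ... | α_m A' | ε

Y → g g becomes Y → g g Y'
Y → g becomes Y → g Y'
Y → Y * + becomes Y' → * + Y'
Add Y' → ε

Resulting grammar:
Y → g g Y'
Y → g Y'
Y' → * + Y'
Y' → ε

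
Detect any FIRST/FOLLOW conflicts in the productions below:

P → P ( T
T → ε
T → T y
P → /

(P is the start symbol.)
Yes. T → T y with FOLLOW(T) on { 'y' }

Nullable non-terminals: T.
FIRST sets used below: FIRST(T) = { 'y', ε }

T: nullable alternative(s) T → ε; FOLLOW(T) = { $, '(', 'y' }
  T → ε: FIRST \ {ε} = { } — this is the only nullable alternative, skip
  T → T y: FIRST \ {ε} = { 'y' } — overlaps FOLLOW(T) on { 'y' }: CONFLICT

P has no nullable alternative, so no FIRST/FOLLOW check is needed there.

So the grammar has 1 FIRST/FOLLOW conflict (marked CONFLICT above).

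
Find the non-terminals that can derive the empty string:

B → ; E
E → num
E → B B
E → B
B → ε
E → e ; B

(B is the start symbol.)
{ 'B', 'E' }

ε-productions: B → ε
So B is immediately nullable.
E → B B: every symbol on the right is nullable, so E is nullable too.
Every non-terminal is now nullable.
Nullable = { 'B', 'E' }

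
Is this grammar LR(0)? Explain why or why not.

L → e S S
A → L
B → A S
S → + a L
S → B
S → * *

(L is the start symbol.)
Yes, the grammar is LR(0)

Augment with L' → L and build the canonical LR(0) collection (I0 = CLOSURE({[L' → . L]}), then GOTO on every symbol after a dot until no new states appear). It has 14 states:
  I0: { [L → . e S S], [L' → . L] }  — shift
  I1: { [L' → L .] }  — accept
  I2: { [A → . L], [B → . A S], [L → . e S S], [L → e . S S], [S → . * *], [S → . + a L], [S → . B] }  — shift
  I3: { [S → * . *] }  — shift
  I4: { [S → + . a L] }  — shift
  I5: { [A → . L], [B → . A S], [B → A . S], [L → . e S S], [S → . * *], [S → . + a L], [S → . B] }  — shift
  I6: { [S → B .] }  — reduce
  I7: { [A → L .] }  — reduce
  I8: { [A → . L], [B → . A S], [L → . e S S], [L → e S . S], [S → . * *], [S → . + a L], [S → . B] }  — shift
  I9: { [L → e S S .] }  — reduce
  I10: { [B → A S .] }  — reduce
  I11: { [L → . e S S], [S → + a . L] }  — shift
  I12: { [S → + a L .] }  — reduce
  I13: { [S → * * .] }  — reduce

Every state is either a pure shift/goto state or contains exactly one complete item and nothing to shift — no conflicts. The grammar is LR(0).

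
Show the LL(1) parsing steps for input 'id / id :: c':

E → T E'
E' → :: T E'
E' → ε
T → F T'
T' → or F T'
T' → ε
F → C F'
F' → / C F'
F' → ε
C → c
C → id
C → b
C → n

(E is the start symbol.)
LL(1) parsing maintains a stack (initially the start symbol over $) and the input. At each step: if the stack top is a terminal, match it against the current input token; if it is a non-terminal N, replace it with the RHS of M[N, lookahead] (the unique production whose predict set contains the lookahead).

Stack is shown with the top on the left.

Stack           Input           Action
--------------------------------------
E $             id / id :: c $  output E → T E'
T E' $          id / id :: c $  output T → F T'
F T' E' $       id / id :: c $  output F → C F'
C F' T' E' $    id / id :: c $  output C → id
id F' T' E' $   id / id :: c $  match 'id'
F' T' E' $      / id :: c $     output F' → / C F'
/ C F' T' E' $  / id :: c $     match '/'
C F' T' E' $    id :: c $       output C → id
id F' T' E' $   id :: c $       match 'id'
F' T' E' $      :: c $          output F' → ε
T' E' $         :: c $          output T' → ε
E' $            :: c $          output E' → :: T E'
:: T E' $       :: c $          match '::'
T E' $          c $             output T → F T'
F T' E' $       c $             output F → C F'
C F' T' E' $    c $             output C → c
c F' T' E' $    c $             match 'c'
F' T' E' $      $               output F' → ε
T' E' $         $               output T' → ε
E' $            $               output E' → ε
$               $               accept

The string is accepted.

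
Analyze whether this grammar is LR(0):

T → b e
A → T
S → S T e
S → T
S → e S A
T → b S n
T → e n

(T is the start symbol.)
No. Shift-reduce conflict between [T → b e .] and [S → . e S A]

A grammar is LR(0) if no state in the canonical LR(0) collection has:
  - both a shift item (dot before a terminal) and a complete item (shift-reduce conflict), or
  - two or more complete items (reduce-reduce conflict; the accept item [T' → T .] counts as a complete item here).

Augment with T' → T and build the canonical LR(0) collection (I0 = CLOSURE({[T' → . T]}), then GOTO on every symbol after a dot until no new states appear). It has 15 states:
  I0: { [T → . b S n], [T → . b e], [T → . e n], [T' → . T] }  — shift
  I1: { [T' → T .] }  — accept
  I2: { [S → . S T e], [S → . T], [S → . e S A], [T → . b S n], [T → . b e], [T → . e n], [T → b . S n], [T → b . e] }  — shift
  I3: { [T → e . n] }  — shift
  I4: { [T → e n .] }  — reduce
  I5: { [S → S . T e], [T → . b S n], [T → . b e], [T → . e n], [T → b S . n] }  — shift
  I6: { [S → T .] }  — reduce
  I7: { [S → . S T e], [S → . T], [S → . e S A], [S → e . S A], [T → . b S n], [T → . b e], [T → . e n], [T → b e .], [T → e . n] }  — shift, reduce
  I8: { [A → . T], [S → S . T e], [S → e S . A], [T → . b S n], [T → . b e], [T → . e n] }  — shift
  I9: { [S → . S T e], [S → . T], [S → . e S A], [S → e . S A], [T → . b S n], [T → . b e], [T → . e n], [T → e . n] }  — shift
  I10: { [S → e S A .] }  — reduce
  I11: { [A → T .], [S → S T . e] }  — shift, reduce
  I12: { [S → S T e .] }  — reduce
  I13: { [S → S T . e] }  — shift
  I14: { [T → b S n .] }  — reduce

Conflict in state I7:
  Shift-reduce conflict between [T → b e .] and [S → . e S A]
So the grammar is NOT LR(0).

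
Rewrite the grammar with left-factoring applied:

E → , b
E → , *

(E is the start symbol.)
Left-factoring transforms A → αβ₁ | αβ₂ into A → αA' and A' → β₁ | β₂
(α is the longest common prefix among the alternatives). Repeat until
no nonterminal has two alternatives with a common prefix.

Round 1: E has alternatives sharing prefix ','. Introduce E': E → , E'
  Add: E' → b
  Add: E' → *

No remaining common prefixes — done.

Resulting grammar:
E → , E'
E' → b
E' → *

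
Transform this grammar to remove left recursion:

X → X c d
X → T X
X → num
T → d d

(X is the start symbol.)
X is directly left-recursive. The standard transformation for
  A → A α₁ | ... | A α_m | β₁ | ... | β_n
is
  A  → β₁ A' | ... | β_n A'
  A' → α₁ A' | ... | α_m A' | ε

X → T X becomes X → T X X'
X → num becomes X → num X'
X → X c d becomes X' → c d X'
Add X' → ε

Productions for other non-terminals are unchanged:
  T → d d

Resulting grammar:
X → T X X'
X → num X'
X' → c d X'
X' → ε
T → d d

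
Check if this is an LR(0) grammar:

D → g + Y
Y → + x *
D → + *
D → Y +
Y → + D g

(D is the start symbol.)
Yes, the grammar is LR(0)

Augment with D' → D and build the canonical LR(0) collection (I0 = CLOSURE({[D' → . D]}), then GOTO on every symbol after a dot until no new states appear). It has 14 states:
  I0: { [D → . + *], [D → . Y +], [D → . g + Y], [D' → . D], [Y → . + D g], [Y → . + x *] }  — shift
  I1: { [D → + . *], [D → . + *], [D → . Y +], [D → . g + Y], [Y → + . D g], [Y → + . x *], [Y → . + D g], [Y → . + x *] }  — shift
  I2: { [D' → D .] }  — accept
  I3: { [D → Y . +] }  — shift
  I4: { [D → g . + Y] }  — shift
  I5: { [D → g + . Y], [Y → . + D g], [Y → . + x *] }  — shift
  I6: { [D → . + *], [D → . Y +], [D → . g + Y], [Y → + . D g], [Y → + . x *], [Y → . + D g], [Y → . + x *] }  — shift
  I7: { [D → g + Y .] }  — reduce
  I8: { [Y → + D . g] }  — shift
  I9: { [Y → + x . *] }  — shift
  I10: { [Y → + x * .] }  — reduce
  I11: { [Y → + D g .] }  — reduce
  I12: { [D → Y + .] }  — reduce
  I13: { [D → + * .] }  — reduce

Every state is either a pure shift/goto state or contains exactly one complete item and nothing to shift — no conflicts. The grammar is LR(0).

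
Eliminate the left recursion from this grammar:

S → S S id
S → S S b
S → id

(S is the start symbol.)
S is directly left-recursive. The standard transformation for
  A → A α₁ | ... | A α_m | β₁ | ... | β_n
is
  A  → β₁ A' | ... | β_n A'
  A' → α₁ A' | ... | α_m A' | ε

S → id becomes S → id S'
S → S S id becomes S' → S id S'
S → S S b becomes S' → S b S'
Add S' → ε

Resulting grammar:
S → id S'
S' → S id S'
S' → S b S'
S' → ε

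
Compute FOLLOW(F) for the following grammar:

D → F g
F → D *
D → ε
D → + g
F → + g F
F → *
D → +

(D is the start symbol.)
{ 'g' }

In D → F g: F is followed by g, add FIRST(g) \ {ε} = { 'g' }
In F → + g F: F is at the end; this adds FOLLOW(F) to itself — nothing new

Taking the union: FOLLOW(F) = { 'g' }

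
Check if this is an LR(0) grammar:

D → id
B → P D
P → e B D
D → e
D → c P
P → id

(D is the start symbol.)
Yes, the grammar is LR(0)

A grammar is LR(0) if no state in the canonical LR(0) collection has:
  - both a shift item (dot before a terminal) and a complete item (shift-reduce conflict), or
  - two or more complete items (reduce-reduce conflict; the accept item [D' → D .] counts as a complete item here).

Augment with D' → D and build the canonical LR(0) collection (I0 = CLOSURE({[D' → . D]}), then GOTO on every symbol after a dot until no new states appear). It has 12 states:
  I0: { [D → . c P], [D → . e], [D → . id], [D' → . D] }  — shift
  I1: { [D' → D .] }  — accept
  I2: { [D → c . P], [P → . e B D], [P → . id] }  — shift
  I3: { [D → e .] }  — reduce
  I4: { [D → id .] }  — reduce
  I5: { [D → c P .] }  — reduce
  I6: { [B → . P D], [P → . e B D], [P → . id], [P → e . B D] }  — shift
  I7: { [P → id .] }  — reduce
  I8: { [D → . c P], [D → . e], [D → . id], [P → e B . D] }  — shift
  I9: { [B → P . D], [D → . c P], [D → . e], [D → . id] }  — shift
  I10: { [B → P D .] }  — reduce
  I11: { [P → e B D .] }  — reduce

Every state is either a pure shift/goto state or contains exactly one complete item and nothing to shift — no conflicts. The grammar is LR(0).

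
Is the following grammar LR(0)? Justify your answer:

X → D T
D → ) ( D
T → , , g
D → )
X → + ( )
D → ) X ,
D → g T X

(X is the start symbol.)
No. Shift-reduce conflict between [D → ) .] and [D → . )]

A grammar is LR(0) if no state in the canonical LR(0) collection has:
  - both a shift item (dot before a terminal) and a complete item (shift-reduce conflict), or
  - two or more complete items (reduce-reduce conflict; the accept item [X' → X .] counts as a complete item here).

Augment with X' → X and build the canonical LR(0) collection (I0 = CLOSURE({[X' → . X]}), then GOTO on every symbol after a dot until no new states appear). It has 18 states:
  I0: { [D → . ) ( D], [D → . ) X ,], [D → . )], [D → . g T X], [X → . + ( )], [X → . D T], [X' → . X] }  — shift
  I1: { [D → ) . ( D], [D → ) . X ,], [D → ) .], [D → . ) ( D], [D → . ) X ,], [D → . )], [D → . g T X], [X → . + ( )], [X → . D T] }  — shift, reduce
  I2: { [X → + . ( )] }  — shift
  I3: { [T → . , , g], [X → D . T] }  — shift
  I4: { [X' → X .] }  — accept
  I5: { [D → g . T X], [T → . , , g] }  — shift
  I6: { [T → , . , g] }  — shift
  I7: { [D → . ) ( D], [D → . ) X ,], [D → . )], [D → . g T X], [D → g T . X], [X → . + ( )], [X → . D T] }  — shift
  I8: { [D → g T X .] }  — reduce
  I9: { [T → , , . g] }  — shift
  I10: { [T → , , g .] }  — reduce
  I11: { [X → D T .] }  — reduce
  I12: { [X → + ( . )] }  — shift
  I13: { [X → + ( ) .] }  — reduce
  I14: { [D → ) ( . D], [D → . ) ( D], [D → . ) X ,], [D → . )], [D → . g T X] }  — shift
  I15: { [D → ) X . ,] }  — shift
  I16: { [D → ) X , .] }  — reduce
  I17: { [D → ) ( D .] }  — reduce

Conflict in state I1:
  Shift-reduce conflict between [D → ) .] and [D → . )]
So the grammar is NOT LR(0).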